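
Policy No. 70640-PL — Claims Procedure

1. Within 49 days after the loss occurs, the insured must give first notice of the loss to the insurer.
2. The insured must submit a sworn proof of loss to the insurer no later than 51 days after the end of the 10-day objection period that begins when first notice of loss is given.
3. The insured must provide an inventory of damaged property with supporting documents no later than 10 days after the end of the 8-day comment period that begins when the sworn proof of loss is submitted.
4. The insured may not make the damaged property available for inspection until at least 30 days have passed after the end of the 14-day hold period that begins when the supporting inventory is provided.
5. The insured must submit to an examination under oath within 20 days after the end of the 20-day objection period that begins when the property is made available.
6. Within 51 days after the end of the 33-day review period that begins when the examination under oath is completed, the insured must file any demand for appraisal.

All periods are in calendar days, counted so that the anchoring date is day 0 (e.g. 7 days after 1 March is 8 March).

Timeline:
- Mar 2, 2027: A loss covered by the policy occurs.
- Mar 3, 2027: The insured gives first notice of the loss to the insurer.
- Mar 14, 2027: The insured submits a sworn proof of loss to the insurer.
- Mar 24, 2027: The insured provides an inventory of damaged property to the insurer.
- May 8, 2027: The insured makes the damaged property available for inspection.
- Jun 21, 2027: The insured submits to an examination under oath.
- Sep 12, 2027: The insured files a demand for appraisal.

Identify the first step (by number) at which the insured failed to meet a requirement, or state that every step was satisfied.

Step 5

(1) due by Mar 2, 2027 + 49 days = Apr 20, 2027; done Mar 3, 2027 — timely.
(2) due by Mar 13, 2027 + 51 days = May 3, 2027; Mar 14, 2027 is within that limit.
(3) due by Mar 22, 2027 + 10 days = Apr 1, 2027; completed Mar 24, 2027, before the deadline.
(4) permitted from Apr 7, 2027 + 30 days = May 7, 2027 onward; done May 8, 2027, after the minimum wait.
(5) due by May 28, 2027 + 20 days = Jun 17, 2027; Jun 21, 2027 misses that deadline by 4 days.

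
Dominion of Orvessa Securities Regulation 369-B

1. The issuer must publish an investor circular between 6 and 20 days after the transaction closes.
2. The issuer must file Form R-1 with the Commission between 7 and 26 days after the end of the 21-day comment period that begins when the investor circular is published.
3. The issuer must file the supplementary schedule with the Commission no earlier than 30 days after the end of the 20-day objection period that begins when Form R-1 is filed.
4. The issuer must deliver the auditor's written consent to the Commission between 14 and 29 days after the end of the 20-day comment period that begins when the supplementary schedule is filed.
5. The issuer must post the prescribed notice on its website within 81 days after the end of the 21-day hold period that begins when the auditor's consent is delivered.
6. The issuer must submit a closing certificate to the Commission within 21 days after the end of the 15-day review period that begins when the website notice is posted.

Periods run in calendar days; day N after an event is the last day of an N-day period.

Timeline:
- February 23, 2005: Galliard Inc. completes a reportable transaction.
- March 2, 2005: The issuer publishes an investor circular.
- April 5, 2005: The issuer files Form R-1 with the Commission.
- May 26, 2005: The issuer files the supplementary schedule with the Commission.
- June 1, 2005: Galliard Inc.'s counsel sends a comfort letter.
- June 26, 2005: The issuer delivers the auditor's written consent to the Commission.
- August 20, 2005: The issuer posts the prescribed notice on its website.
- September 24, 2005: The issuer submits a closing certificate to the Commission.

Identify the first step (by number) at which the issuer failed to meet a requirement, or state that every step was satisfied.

Step 4

Step 1 — 6 and 20 days from February 23, 2005 (when the transaction closes) are March 1, 2005 and March 15, 2005 respectively; March 2, 2005 falls inside that range.
Step 2 — 7 and 26 days from March 23, 2005 (end of the 21-day comment period, which began when the investor circular is published on March 2, 2005) are March 30, 2005 and April 18, 2005 respectively; April 5, 2005 falls inside that range.
Step 3 — must wait 30 days from April 25, 2005 (end of the 20-day objection period, which began when Form R-1 is filed on April 5, 2005), so not before May 25, 2005; May 26, 2005 is on or after that date.
Step 4 — 14 and 29 days from June 15, 2005 (end of the 20-day comment period, which began when the supplementary schedule is filed on May 26, 2005) are June 29, 2005 and July 14, 2005 respectively; done June 26, 2005 — 3 days before the window opened.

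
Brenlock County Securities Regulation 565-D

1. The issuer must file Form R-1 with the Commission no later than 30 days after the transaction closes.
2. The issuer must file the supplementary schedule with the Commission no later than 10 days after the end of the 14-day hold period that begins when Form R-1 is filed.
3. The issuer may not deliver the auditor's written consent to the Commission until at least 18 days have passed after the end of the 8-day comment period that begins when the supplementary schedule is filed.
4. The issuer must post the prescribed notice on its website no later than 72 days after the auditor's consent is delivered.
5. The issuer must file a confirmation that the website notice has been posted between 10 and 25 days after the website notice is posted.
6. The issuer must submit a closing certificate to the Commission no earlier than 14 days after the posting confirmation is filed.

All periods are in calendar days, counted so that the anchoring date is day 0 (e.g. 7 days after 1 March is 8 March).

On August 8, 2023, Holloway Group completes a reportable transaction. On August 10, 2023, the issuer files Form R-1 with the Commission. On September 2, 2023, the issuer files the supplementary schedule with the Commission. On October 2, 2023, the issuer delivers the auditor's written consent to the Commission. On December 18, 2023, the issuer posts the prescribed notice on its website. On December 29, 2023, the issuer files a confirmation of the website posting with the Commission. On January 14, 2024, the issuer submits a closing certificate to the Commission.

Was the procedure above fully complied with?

No

Step 1 — counting 30 days from August 8, 2023 (when the transaction closes) gives a deadline of September 7, 2023; August 10, 2023 is within that limit.
Step 2 — counting 10 days from August 24, 2023 (end of the 14-day hold period, which began when Form R-1 is filed on August 10, 2023) gives a deadline of September 3, 2023; September 2, 2023 is within that limit.
Step 3 — must wait 18 days from September 10, 2023 (end of the 8-day comment period, which began when the supplementary schedule is filed on September 2, 2023), so not before September 28, 2023; October 2, 2023 is on or after that date.
Step 4 — counting 72 days from October 2, 2023 (when the auditor's consent is delivered) gives a deadline of December 13, 2023; not done until December 18, 2023, 5 days after the deadline.
The procedure was therefore not followed at step 4.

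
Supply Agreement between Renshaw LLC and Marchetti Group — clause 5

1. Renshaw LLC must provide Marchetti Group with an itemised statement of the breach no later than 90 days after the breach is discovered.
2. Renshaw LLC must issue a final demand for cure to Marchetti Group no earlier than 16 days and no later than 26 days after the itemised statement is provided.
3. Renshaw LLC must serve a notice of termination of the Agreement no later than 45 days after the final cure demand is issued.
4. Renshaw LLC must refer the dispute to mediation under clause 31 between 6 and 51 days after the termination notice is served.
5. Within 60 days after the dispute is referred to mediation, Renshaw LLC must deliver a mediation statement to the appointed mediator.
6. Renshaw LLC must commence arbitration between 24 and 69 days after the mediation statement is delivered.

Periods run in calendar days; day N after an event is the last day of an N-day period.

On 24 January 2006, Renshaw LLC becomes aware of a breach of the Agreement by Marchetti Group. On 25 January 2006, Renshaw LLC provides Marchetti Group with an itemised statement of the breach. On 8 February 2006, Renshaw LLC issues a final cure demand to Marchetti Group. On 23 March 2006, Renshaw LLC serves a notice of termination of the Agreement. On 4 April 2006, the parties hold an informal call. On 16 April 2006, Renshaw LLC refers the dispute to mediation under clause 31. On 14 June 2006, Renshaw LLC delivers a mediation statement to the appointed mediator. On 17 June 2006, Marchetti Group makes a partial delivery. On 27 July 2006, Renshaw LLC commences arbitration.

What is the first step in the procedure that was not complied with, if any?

Step 1 — counting 90 days from 24 January 2006 (when the breach is discovered) gives a deadline of 24 April 2006; 25 January 2006 is within that limit.
Step 2 — 16 and 26 days from 25 January 2006 (when the itemised statement is provided) are 10 February 2006 and 20 February 2006 respectively; 8 February 2006 is 2 days too early.
No need to go further; step 2 was not satisfied.

Step 2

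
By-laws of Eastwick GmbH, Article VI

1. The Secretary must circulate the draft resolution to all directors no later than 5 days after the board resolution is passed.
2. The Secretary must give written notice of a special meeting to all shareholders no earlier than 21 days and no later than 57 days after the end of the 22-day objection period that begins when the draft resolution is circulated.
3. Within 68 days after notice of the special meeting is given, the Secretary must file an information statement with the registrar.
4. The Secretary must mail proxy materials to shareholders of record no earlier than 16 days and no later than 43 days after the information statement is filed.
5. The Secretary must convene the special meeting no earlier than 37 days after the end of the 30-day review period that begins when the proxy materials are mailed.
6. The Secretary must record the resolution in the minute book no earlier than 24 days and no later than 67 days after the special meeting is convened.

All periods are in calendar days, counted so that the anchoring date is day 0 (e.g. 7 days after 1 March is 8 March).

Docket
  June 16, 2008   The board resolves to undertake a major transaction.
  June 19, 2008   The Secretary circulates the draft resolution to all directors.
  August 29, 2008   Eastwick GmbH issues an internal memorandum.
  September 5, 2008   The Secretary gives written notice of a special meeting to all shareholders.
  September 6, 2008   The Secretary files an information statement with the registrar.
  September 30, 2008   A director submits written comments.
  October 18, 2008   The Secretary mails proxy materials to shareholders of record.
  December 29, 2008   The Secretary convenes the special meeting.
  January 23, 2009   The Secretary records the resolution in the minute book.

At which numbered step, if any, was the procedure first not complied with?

None — every step was satisfied

(1) due by June 16, 2008 + 5 days = June 21, 2008; done June 19, 2008 — timely.
(2) the permitted window runs from July 11, 2008 + 21 = August 1, 2008 to July 11, 2008 + 57 = September 6, 2008; done September 5, 2008, which is between those dates.
(3) due by September 5, 2008 + 68 days = November 12, 2008; done September 6, 2008 — timely.
(4) the permitted window runs from September 6, 2008 + 16 = September 22, 2008 to September 6, 2008 + 43 = October 19, 2008; done October 18, 2008 — within the window.
(5) permitted from November 17, 2008 + 37 days = December 24, 2008 onward; done December 29, 2008 — permitted.
(6) the permitted window runs from December 29, 2008 + 24 = January 22, 2009 to December 29, 2008 + 67 = March 6, 2009; done January 23, 2009, which is between those dates.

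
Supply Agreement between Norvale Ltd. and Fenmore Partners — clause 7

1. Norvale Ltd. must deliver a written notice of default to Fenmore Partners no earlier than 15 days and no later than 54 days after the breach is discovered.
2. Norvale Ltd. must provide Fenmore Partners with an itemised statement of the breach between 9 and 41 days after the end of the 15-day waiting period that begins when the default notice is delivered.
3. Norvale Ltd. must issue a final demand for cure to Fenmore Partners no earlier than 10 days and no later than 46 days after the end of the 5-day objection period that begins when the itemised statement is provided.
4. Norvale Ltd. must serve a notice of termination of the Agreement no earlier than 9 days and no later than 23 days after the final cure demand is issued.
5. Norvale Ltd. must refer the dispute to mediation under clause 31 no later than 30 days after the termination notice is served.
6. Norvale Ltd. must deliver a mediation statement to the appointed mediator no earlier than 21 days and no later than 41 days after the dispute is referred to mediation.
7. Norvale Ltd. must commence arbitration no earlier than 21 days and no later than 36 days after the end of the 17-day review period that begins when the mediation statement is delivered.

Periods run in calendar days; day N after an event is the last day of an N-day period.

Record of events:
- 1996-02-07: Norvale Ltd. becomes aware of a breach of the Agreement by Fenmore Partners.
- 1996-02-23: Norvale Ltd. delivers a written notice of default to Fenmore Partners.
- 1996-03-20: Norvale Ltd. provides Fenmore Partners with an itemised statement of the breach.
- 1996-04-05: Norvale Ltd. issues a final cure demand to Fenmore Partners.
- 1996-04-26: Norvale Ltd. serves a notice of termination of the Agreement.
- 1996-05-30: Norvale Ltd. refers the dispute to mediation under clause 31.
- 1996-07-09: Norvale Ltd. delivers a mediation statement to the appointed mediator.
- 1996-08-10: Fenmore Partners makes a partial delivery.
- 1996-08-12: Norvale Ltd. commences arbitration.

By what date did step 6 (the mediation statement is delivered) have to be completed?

1996-07-10

Step 6 runs from 1996-05-30, when the dispute is referred to mediation. The window is 21–41 days after 1996-05-30; it closes on 1996-07-10.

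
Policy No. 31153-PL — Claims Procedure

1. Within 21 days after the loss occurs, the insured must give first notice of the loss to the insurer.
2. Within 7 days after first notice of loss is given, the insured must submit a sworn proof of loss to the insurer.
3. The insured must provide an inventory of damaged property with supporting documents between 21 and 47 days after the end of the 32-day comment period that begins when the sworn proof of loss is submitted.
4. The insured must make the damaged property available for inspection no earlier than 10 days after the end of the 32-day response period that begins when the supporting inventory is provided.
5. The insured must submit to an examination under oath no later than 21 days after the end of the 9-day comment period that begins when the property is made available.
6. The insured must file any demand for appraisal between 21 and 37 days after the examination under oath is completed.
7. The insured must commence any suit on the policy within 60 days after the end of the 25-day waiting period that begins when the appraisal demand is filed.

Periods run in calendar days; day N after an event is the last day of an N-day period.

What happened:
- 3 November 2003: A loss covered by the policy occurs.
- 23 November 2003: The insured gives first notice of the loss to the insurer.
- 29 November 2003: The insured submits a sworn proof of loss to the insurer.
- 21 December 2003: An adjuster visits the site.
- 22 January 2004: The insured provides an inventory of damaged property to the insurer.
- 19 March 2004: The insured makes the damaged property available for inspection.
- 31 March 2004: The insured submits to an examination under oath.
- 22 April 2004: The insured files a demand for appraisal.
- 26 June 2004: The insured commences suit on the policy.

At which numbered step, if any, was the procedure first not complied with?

None — every step was satisfied

Step 1 — counting 21 days from 3 November 2003 (when the loss occurs) gives a deadline of 24 November 2003; done 23 November 2003 — timely.
Step 2 — counting 7 days from 23 November 2003 (when first notice of loss is given) gives a deadline of 30 November 2003; done 29 November 2003 — timely.
Step 3 — 21 and 47 days from 31 December 2003 (end of the 32-day comment period, which began when the sworn proof of loss is submitted on 29 November 2003) are 21 January 2004 and 16 February 2004 respectively; 22 January 2004 falls inside that range.
Step 4 — must wait 10 days from 23 February 2004 (end of the 32-day response period, which began when the supporting inventory is provided on 22 January 2004), so not before 4 March 2004; done 19 March 2004, after the minimum wait.
Step 5 — counting 21 days from 28 March 2004 (end of the 9-day comment period, which began when the property is made available on 19 March 2004) gives a deadline of 18 April 2004; done 31 March 2004 — timely.
Step 6 — 21 and 37 days from 31 March 2004 (when the examination under oath is completed) are 21 April 2004 and 7 May 2004 respectively; 22 April 2004 falls inside that range.
Step 7 — counting 60 days from 17 May 2004 (end of the 25-day waiting period, which began when the appraisal demand is filed on 22 April 2004) gives a deadline of 16 July 2004; 26 June 2004 is within that limit.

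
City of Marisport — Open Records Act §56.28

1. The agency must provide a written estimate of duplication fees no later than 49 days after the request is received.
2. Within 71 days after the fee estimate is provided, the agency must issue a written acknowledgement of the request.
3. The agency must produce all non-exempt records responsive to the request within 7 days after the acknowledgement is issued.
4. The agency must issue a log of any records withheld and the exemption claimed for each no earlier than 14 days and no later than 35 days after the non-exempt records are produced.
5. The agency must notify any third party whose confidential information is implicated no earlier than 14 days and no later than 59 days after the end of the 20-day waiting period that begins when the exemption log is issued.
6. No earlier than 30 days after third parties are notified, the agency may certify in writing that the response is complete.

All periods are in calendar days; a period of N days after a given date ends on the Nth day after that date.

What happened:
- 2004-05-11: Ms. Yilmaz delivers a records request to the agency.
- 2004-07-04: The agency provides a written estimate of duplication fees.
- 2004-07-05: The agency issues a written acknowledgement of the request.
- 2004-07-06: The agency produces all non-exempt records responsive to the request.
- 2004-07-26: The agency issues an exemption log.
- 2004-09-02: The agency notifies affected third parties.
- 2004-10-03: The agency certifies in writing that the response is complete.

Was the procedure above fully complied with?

Step 1: 49 days after 2004-05-11 (when the request is received) is 2004-06-29; not done until 2004-07-04, 5 days after the deadline.

No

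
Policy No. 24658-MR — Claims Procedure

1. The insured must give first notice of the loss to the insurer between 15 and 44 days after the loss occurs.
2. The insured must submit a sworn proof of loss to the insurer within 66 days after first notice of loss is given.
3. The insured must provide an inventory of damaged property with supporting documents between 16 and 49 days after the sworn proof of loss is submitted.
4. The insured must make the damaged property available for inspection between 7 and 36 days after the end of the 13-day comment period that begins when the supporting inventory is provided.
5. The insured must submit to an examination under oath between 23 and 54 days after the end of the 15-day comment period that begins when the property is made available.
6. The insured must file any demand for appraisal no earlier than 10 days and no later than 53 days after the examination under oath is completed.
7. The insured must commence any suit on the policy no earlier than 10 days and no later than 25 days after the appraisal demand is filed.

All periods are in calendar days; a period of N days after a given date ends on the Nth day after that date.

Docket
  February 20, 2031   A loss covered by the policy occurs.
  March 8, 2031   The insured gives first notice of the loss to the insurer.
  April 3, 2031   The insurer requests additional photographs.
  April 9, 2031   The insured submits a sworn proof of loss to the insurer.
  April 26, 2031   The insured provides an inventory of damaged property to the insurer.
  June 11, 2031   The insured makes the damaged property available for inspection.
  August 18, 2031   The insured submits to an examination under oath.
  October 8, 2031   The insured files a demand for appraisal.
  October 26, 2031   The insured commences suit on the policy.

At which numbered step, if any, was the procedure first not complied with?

None — every step was satisfied

Step 1 — 15 and 44 days from February 20, 2031 (when the loss occurs) are March 7, 2031 and April 5, 2031 respectively; March 8, 2031 falls inside that range.
Step 2 — counting 66 days from March 8, 2031 (when first notice of loss is given) gives a deadline of May 13, 2031; April 9, 2031 is within that limit.
Step 3 — 16 and 49 days from April 9, 2031 (when the sworn proof of loss is submitted) are April 25, 2031 and May 28, 2031 respectively; done April 26, 2031 — within the window.
Step 4 — 7 and 36 days from May 9, 2031 (end of the 13-day comment period, which began when the supporting inventory is provided on April 26, 2031) are May 16, 2031 and June 14, 2031 respectively; June 11, 2031 falls inside that range.
Step 5 — 23 and 54 days from June 26, 2031 (end of the 15-day comment period, which began when the property is made available on June 11, 2031) are July 19, 2031 and August 19, 2031 respectively; August 18, 2031 falls inside that range.
Step 6 — 10 and 53 days from August 18, 2031 (when the examination under oath is completed) are August 28, 2031 and October 10, 2031 respectively; October 8, 2031 falls inside that range.
Step 7 — 10 and 25 days from October 8, 2031 (when the appraisal demand is filed) are October 18, 2031 and November 2, 2031 respectively; done October 26, 2031 — within the window.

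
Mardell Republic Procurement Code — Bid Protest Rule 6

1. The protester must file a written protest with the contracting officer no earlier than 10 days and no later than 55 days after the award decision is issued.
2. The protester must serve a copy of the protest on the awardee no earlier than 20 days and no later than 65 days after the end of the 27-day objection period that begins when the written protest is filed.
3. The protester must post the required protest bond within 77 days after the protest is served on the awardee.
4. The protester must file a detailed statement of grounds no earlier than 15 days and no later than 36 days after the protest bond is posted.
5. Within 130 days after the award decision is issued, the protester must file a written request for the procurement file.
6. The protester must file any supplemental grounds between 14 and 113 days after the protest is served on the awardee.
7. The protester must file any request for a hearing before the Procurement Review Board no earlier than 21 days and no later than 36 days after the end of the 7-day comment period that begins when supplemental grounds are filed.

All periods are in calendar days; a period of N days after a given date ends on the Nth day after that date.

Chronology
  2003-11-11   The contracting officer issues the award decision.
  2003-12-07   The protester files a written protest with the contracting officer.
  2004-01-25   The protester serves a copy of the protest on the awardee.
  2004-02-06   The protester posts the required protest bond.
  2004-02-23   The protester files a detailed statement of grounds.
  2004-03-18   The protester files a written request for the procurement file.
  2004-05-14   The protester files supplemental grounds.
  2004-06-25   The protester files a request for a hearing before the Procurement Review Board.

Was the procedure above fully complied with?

Yes

Step 1 — 10 and 55 days from 2003-11-11 (when the award decision is issued) are 2003-11-21 and 2004-01-05 respectively; done 2003-12-07 — within the window.
Step 2 — 20 and 65 days from 2004-01-03 (end of the 27-day objection period, which began when the written protest is filed on 2003-12-07) are 2004-01-23 and 2004-03-08 respectively; done 2004-01-25, which is between those dates.
Step 3 — counting 77 days from 2004-01-25 (when the protest is served on the awardee) gives a deadline of 2004-04-11; 2004-02-06 is within that limit.
Step 4 — 15 and 36 days from 2004-02-06 (when the protest bond is posted) are 2004-02-21 and 2004-03-13 respectively; 2004-02-23 falls inside that range.
Step 5 — counting 130 days from 2003-11-11 (when the award decision is issued) gives a deadline of 2004-03-20; done 2004-03-18 — timely.
Step 6 — 14 and 113 days from 2004-01-25 (when the protest is served on the awardee) are 2004-02-08 and 2004-05-17 respectively; 2004-05-14 falls inside that range.
Step 7 — 21 and 36 days from 2004-05-21 (end of the 7-day comment period, which began when supplemental grounds are filed on 2004-05-14) are 2004-06-11 and 2004-06-26 respectively; done 2004-06-25, which is between those dates.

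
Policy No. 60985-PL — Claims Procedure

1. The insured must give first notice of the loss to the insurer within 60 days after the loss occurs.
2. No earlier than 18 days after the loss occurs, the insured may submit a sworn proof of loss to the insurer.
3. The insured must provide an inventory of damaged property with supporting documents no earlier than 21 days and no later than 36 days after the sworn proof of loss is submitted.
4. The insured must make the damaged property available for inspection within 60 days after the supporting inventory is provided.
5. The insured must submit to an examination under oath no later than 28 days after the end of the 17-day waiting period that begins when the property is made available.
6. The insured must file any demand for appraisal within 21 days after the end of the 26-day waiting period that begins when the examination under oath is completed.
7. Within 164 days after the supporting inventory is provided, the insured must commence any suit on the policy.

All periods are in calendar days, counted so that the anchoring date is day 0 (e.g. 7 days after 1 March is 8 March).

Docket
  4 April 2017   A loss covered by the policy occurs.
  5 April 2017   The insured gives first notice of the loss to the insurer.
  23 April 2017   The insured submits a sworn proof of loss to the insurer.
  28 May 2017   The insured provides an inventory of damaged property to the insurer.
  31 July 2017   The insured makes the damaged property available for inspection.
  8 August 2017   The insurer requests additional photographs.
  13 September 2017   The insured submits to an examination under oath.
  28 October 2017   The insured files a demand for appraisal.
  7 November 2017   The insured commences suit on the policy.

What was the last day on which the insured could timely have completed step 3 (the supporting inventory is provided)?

Step 3 runs from 23 April 2017, when the sworn proof of loss is submitted. The window is 21–36 days after 23 April 2017; it closes on 29 May 2017.

29 May 2017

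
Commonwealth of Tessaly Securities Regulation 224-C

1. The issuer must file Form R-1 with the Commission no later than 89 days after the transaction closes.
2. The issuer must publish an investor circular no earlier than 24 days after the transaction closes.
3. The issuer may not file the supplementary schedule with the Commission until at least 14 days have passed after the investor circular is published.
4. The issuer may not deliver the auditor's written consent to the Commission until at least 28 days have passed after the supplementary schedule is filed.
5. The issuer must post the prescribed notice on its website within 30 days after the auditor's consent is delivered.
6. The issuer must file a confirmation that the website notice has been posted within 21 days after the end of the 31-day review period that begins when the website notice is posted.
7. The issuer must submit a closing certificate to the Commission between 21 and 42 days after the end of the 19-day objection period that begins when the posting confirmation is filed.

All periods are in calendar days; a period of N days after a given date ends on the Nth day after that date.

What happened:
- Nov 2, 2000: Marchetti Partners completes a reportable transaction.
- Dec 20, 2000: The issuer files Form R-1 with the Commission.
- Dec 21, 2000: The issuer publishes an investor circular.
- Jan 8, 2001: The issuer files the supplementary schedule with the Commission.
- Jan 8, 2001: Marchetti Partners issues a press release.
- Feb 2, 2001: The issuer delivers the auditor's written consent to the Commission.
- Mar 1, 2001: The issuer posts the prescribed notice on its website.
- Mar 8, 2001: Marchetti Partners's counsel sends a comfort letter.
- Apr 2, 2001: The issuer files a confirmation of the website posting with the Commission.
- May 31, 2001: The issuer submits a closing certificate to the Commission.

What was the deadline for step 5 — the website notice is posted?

Step 5 runs from Feb 2, 2001, when the auditor's consent is delivered. 30 days after Feb 2, 2001 is Mar 4, 2001.

Mar 4, 2001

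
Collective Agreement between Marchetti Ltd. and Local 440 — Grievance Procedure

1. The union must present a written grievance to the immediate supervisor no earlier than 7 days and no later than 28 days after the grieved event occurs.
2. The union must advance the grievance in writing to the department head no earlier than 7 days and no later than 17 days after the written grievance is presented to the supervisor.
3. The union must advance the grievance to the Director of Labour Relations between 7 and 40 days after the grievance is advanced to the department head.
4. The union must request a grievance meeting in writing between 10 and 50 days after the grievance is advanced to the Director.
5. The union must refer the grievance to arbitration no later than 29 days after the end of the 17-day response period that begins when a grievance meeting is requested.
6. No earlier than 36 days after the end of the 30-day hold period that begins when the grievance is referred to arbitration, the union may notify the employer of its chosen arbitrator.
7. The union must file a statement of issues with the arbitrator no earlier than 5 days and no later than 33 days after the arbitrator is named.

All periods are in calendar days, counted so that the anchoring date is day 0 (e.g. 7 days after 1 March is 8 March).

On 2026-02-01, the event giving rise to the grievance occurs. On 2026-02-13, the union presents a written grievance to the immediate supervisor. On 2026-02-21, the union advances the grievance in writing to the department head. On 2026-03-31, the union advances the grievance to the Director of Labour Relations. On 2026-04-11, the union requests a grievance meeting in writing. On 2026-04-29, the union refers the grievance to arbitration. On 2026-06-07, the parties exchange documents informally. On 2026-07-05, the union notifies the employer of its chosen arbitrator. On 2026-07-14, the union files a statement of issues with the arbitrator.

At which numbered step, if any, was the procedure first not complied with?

None — every step was satisfied

Step 1 — 7 and 28 days from 2026-02-01 (when the grieved event occurs) are 2026-02-08 and 2026-03-01 respectively; done 2026-02-13, which is between those dates.
Step 2 — 7 and 17 days from 2026-02-13 (when the written grievance is presented to the supervisor) are 2026-02-20 and 2026-03-02 respectively; done 2026-02-21 — within the window.
Step 3 — 7 and 40 days from 2026-02-21 (when the grievance is advanced to the department head) are 2026-02-28 and 2026-04-02 respectively; done 2026-03-31, which is between those dates.
Step 4 — 10 and 50 days from 2026-03-31 (when the grievance is advanced to the Director) are 2026-04-10 and 2026-05-20 respectively; done 2026-04-11 — within the window.
Step 5 — counting 29 days from 2026-04-28 (end of the 17-day response period, which began when a grievance meeting is requested on 2026-04-11) gives a deadline of 2026-05-27; done 2026-04-29 — timely.
Step 6 — must wait 36 days from 2026-05-29 (end of the 30-day hold period, which began when the grievance is referred to arbitration on 2026-04-29), so not before 2026-07-04; 2026-07-05 is on or after that date.
Step 7 — 5 and 33 days from 2026-07-05 (when the arbitrator is named) are 2026-07-10 and 2026-08-07 respectively; done 2026-07-14 — within the window.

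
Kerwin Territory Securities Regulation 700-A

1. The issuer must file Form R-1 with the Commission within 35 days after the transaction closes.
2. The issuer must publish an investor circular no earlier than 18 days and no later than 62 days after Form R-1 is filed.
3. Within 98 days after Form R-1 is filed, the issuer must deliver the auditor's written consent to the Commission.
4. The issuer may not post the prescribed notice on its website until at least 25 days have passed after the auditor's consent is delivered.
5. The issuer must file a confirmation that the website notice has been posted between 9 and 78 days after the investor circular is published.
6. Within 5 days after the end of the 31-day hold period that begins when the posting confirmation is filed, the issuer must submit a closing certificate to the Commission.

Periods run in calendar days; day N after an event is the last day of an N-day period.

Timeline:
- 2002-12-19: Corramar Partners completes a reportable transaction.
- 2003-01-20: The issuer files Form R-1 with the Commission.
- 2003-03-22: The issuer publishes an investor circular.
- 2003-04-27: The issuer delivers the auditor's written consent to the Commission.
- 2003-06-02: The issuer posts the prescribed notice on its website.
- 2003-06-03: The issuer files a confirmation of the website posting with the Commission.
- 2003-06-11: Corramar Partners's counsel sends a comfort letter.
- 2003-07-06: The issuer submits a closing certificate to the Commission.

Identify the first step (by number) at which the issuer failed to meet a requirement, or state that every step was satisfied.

None — every step was satisfied

Step 1 — counting 35 days from 2002-12-19 (when the transaction closes) gives a deadline of 2003-01-23; 2003-01-20 is within that limit.
Step 2 — 18 and 62 days from 2003-01-20 (when Form R-1 is filed) are 2003-02-07 and 2003-03-23 respectively; done 2003-03-22, which is between those dates.
Step 3 — counting 98 days from 2003-01-20 (when Form R-1 is filed) gives a deadline of 2003-04-28; completed 2003-04-27, before the deadline.
Step 4 — must wait 25 days from 2003-04-27 (when the auditor's consent is delivered), so not before 2003-05-22; done 2003-06-02, after the minimum wait.
Step 5 — 9 and 78 days from 2003-03-22 (when the investor circular is published) are 2003-03-31 and 2003-06-08 respectively; 2003-06-03 falls inside that range.
Step 6 — counting 5 days from 2003-07-04 (end of the 31-day hold period, which began when the posting confirmation is filed on 2003-06-03) gives a deadline of 2003-07-09; done 2003-07-06 — timely.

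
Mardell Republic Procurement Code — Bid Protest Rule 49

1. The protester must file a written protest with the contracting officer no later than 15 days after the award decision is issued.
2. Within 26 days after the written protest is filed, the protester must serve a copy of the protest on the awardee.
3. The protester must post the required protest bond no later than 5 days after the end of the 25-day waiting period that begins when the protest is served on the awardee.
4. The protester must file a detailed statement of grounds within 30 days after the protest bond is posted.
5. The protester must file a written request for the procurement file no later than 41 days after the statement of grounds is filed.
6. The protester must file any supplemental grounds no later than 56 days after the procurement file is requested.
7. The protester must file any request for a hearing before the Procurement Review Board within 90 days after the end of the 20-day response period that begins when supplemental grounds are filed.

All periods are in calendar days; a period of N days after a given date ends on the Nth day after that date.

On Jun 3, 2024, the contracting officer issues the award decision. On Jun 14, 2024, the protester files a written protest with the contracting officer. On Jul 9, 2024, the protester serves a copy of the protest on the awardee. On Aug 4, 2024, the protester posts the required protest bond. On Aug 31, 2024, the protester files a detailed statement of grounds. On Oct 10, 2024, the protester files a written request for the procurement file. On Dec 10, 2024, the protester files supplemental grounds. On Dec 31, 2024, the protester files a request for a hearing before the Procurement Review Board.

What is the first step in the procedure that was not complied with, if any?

(1) due by Jun 3, 2024 + 15 days = Jun 18, 2024; Jun 14, 2024 is within that limit.
(2) due by Jun 14, 2024 + 26 days = Jul 10, 2024; completed Jul 9, 2024, before the deadline.
(3) due by Aug 3, 2024 + 5 days = Aug 8, 2024; done Aug 4, 2024 — timely.
(4) due by Aug 4, 2024 + 30 days = Sep 3, 2024; completed Aug 31, 2024, before the deadline.
(5) due by Aug 31, 2024 + 41 days = Oct 11, 2024; Oct 10, 2024 is within that limit.
(6) due by Oct 10, 2024 + 56 days = Dec 5, 2024; done Dec 10, 2024 — 5 days late.
The procedure was therefore not followed at step 6.

Step 6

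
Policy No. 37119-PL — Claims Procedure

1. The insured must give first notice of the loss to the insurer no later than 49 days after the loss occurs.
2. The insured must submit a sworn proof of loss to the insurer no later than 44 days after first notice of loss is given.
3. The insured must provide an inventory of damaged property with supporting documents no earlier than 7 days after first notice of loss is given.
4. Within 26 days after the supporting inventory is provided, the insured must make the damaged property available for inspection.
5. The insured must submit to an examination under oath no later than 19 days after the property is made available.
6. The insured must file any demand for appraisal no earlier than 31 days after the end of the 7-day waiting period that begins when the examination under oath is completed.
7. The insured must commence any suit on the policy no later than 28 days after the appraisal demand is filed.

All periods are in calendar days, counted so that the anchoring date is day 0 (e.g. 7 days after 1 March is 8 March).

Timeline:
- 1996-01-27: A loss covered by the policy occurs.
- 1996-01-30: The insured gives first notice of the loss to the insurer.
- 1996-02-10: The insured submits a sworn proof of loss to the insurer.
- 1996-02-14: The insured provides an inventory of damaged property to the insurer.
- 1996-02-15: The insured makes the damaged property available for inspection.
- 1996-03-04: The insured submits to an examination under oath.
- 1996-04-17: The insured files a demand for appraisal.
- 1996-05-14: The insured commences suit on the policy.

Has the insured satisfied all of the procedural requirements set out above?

(1) due by 1996-01-27 + 49 days = 1996-03-16; completed 1996-01-30, before the deadline.
(2) due by 1996-01-30 + 44 days = 1996-03-14; completed 1996-02-10, before the deadline.
(3) permitted from 1996-01-30 + 7 days = 1996-02-06 onward; 1996-02-14 is on or after that date.
(4) due by 1996-02-14 + 26 days = 1996-03-11; completed 1996-02-15, before the deadline.
(5) due by 1996-02-15 + 19 days = 1996-03-05; completed 1996-03-04, before the deadline.
(6) permitted from 1996-03-11 + 31 days = 1996-04-11 onward; done 1996-04-17 — permitted.
(7) due by 1996-04-17 + 28 days = 1996-05-15; 1996-05-14 is within that limit.

Yes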